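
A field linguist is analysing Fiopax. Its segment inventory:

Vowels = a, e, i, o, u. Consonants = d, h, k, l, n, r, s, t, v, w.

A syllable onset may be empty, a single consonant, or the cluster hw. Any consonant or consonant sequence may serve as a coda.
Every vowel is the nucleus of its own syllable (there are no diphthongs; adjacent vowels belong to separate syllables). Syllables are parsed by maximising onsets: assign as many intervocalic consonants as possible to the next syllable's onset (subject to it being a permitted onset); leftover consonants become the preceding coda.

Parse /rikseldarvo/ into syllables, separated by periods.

rik.sel.dar.vo

Nuclei (vowels): i, e, a, o → 4 syllables.
V1 /i/ – V2 /e/: /ks/ — longest licit onset from the right is /s/, leaving /k/ as coda.
V2 /e/ – V3 /a/: /ld/; trying suffixes from longest down, /d/ is the first permitted one, so coda /l/ | onset /d/.
V3 /a/ – V4 /o/: cluster /rv/ — the longest permitted-onset suffix is /v/; onset = /v/, preceding coda = /r/.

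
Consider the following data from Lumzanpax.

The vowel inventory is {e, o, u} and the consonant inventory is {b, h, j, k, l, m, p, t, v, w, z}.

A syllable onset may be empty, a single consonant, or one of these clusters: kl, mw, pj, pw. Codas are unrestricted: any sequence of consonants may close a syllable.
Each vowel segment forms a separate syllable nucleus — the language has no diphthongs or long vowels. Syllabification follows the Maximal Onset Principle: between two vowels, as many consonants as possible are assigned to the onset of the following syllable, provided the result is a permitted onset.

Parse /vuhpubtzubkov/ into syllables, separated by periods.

vuh.pubt.zub.kov

Nuclei (vowels): u, u, u, o → 4 syllables.
V1 /u/ – V2 /u/: /hp/ — longest licit onset from the right is /p/, leaving /h/ as coda.
V2 /u/ – V3 /u/: /btz/ splits as /bt/ + /z/ (/z/ is the longest suffix that is a licit onset).
V3 /u/ – V4 /o/: /bk/; trying suffixes from longest down, /k/ is the first permitted one, so coda /b/ | onset /k/.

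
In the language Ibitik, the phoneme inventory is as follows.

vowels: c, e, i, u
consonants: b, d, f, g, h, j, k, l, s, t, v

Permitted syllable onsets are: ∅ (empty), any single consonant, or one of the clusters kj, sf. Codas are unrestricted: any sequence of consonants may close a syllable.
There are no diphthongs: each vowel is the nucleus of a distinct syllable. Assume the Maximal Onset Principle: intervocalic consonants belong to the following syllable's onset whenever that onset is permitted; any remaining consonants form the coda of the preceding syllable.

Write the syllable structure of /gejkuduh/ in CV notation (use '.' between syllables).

The vowels are e, u, u — 3 nuclei, so 3 syllables.
σ1/σ2 boundary: /jk/; trying suffixes from longest down, /k/ is the first permitted one, so coda /j/ | onset /k/.
σ2/σ3 boundary: /d/ is a single consonant, so it becomes the next onset.
So the parse is gej.ku.duh.
Mapping each syllable to C/V: /gej/ → CVC, /ku/ → CV, /duh/ → CVC.

CVC.CV.CVC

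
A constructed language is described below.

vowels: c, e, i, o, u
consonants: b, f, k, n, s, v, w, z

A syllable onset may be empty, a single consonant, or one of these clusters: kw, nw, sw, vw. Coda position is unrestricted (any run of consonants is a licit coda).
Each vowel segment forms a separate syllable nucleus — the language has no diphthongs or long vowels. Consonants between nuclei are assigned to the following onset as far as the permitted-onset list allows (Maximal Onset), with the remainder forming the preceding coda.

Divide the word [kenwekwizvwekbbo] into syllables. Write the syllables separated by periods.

ke.nwe.kwiz.vwekb.bo

The vowels are e, e, i, e, o — 5 nuclei, so 5 syllables.
σ1/σ2 boundary: /nw/ — entire cluster is a permitted onset → onset /nw/, coda ∅.
σ2/σ3 boundary: cluster /kw/ — /kw/ is itself a permitted onset, so the whole cluster goes right; preceding coda = ∅.
σ3/σ4 boundary: /zvw/; trying suffixes from longest down, /vw/ is the first permitted one, so coda /z/ | onset /vw/.
σ4/σ5 boundary: cluster /kbb/ — the longest permitted-onset suffix is /b/; onset = /b/, preceding coda = /kb/.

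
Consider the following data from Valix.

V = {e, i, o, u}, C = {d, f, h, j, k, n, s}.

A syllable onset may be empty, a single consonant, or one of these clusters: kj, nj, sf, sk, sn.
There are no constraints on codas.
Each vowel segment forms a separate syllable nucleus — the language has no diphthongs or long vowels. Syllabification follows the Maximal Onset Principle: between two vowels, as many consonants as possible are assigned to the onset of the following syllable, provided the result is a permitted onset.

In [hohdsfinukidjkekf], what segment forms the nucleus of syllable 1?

o

The vowels are o, i, u, i, e — 5 nuclei, so 5 syllables.
The first nucleus (vowel 1 from the left) is /o/.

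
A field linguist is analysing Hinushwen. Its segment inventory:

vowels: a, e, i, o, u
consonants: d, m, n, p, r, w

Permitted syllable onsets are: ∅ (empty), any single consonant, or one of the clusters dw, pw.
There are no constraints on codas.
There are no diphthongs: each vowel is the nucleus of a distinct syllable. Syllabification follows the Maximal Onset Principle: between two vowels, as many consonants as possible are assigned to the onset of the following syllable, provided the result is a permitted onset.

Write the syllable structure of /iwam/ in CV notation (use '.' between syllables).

V.CVC

Nuclei (vowels): i, a → 2 syllables.
Between /i/ (V1) and /a/ (V2): /w/ → onset of the next syllable (single consonants are always licit onsets).
So the parse is i.wam.
Mapping each syllable to C/V: /i/ → V, /wam/ → CVC.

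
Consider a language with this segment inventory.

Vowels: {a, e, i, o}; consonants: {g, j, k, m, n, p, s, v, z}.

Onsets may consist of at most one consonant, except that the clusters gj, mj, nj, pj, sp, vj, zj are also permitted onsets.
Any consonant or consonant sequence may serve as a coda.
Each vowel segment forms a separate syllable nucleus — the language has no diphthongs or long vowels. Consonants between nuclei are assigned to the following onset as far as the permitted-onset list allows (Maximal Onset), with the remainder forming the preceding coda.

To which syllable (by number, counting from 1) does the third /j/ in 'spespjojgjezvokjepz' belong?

3

Nuclei (vowels): e, o, e, o, e → 5 syllables.
σ1/σ2 boundary: /spj/ — longest licit onset from the right is /pj/, leaving /s/ as coda.
σ2/σ3 boundary: /jgj/; trying suffixes from longest down, /gj/ is the first permitted one, so coda /j/ | onset /gj/.
σ3/σ4 boundary: /zv/; trying suffixes from longest down, /v/ is the first permitted one, so coda /z/ | onset /v/.
σ4/σ5 boundary: cluster /kj/ — the longest permitted-onset suffix is /j/; onset = /j/, preceding coda = /k/.
Putting it together: spes.pjoj.gjez.vok.jepz.
The third /j/ is in the onset of syllable 3 (/gjez/).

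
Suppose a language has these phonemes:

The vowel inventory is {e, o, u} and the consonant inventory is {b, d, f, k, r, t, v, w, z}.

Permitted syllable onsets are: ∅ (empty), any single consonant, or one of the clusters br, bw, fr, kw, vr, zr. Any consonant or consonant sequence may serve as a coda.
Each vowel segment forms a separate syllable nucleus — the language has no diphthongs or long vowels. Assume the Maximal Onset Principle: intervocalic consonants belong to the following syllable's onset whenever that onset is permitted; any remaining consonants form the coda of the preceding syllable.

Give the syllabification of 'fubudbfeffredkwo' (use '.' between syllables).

The vowels are u, u, e, e, o — 5 nuclei, so 5 syllables.
σ1/σ2 boundary: /b/ → onset of the next syllable (single consonants are always licit onsets).
σ2/σ3 boundary: /dbf/; trying suffixes from longest down, /f/ is the first permitted one, so coda /db/ | onset /f/.
σ3/σ4 boundary: cluster /ffr/ — the longest permitted-onset suffix is /fr/; onset = /fr/, preceding coda = /f/.
σ4/σ5 boundary: /dkw/ splits as /d/ + /kw/ (/kw/ is the longest suffix that is a licit onset).

fu.budb.fef.fred.kwo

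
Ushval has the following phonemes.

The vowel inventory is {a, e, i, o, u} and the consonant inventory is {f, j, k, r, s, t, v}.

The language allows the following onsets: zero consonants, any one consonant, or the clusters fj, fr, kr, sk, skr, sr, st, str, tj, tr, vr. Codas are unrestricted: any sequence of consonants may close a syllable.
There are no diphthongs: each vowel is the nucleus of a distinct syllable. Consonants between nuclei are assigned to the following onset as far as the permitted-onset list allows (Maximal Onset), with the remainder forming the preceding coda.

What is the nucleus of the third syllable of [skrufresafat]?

The vowels are u, e, a, a — 4 nuclei, so 4 syllables.
The third nucleus (vowel 3 from the left) is /a/.

a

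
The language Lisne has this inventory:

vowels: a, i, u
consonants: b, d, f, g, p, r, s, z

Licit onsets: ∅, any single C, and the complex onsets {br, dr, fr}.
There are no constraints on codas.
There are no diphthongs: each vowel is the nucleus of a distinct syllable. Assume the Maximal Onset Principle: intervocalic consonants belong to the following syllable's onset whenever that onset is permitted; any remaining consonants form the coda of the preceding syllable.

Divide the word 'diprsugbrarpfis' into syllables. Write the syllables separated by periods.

The vowels are i, u, a, i — 4 nuclei, so 4 syllables.
/i…u/ gap (V1→V2): /prs/ splits as /pr/ + /s/ (/s/ is the longest suffix that is a licit onset).
/u…a/ gap (V2→V3): cluster /gbr/ — the longest permitted-onset suffix is /br/; onset = /br/, preceding coda = /g/.
/a…i/ gap (V3→V4): /rpf/ — longest licit onset from the right is /f/, leaving /rp/ as coda.

dipr.sug.brarp.fis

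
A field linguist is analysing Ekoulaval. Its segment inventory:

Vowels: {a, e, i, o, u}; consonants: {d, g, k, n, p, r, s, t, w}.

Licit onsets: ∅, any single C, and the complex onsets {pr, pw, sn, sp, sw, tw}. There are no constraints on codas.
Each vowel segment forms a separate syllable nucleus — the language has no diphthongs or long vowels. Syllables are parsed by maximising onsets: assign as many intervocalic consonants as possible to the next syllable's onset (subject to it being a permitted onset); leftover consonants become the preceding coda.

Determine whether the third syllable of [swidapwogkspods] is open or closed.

closed

The vowels are i, a, o, o — 4 nuclei, so 4 syllables.
Between /i/ (V1) and /a/ (V2): just /d/ — single C goes to the following onset.
Between /a/ (V2) and /o/ (V3): cluster /pw/ — /pw/ is itself a permitted onset, so the whole cluster goes right; preceding coda = ∅.
Between /o/ (V3) and /o/ (V4): /gksp/; trying suffixes from longest down, /sp/ is the first permitted one, so coda /gk/ | onset /sp/.
So the parse is swi.da.pwogk.spods.
Syllable 3 is /pwogk/ with coda /gk/, so it is closed.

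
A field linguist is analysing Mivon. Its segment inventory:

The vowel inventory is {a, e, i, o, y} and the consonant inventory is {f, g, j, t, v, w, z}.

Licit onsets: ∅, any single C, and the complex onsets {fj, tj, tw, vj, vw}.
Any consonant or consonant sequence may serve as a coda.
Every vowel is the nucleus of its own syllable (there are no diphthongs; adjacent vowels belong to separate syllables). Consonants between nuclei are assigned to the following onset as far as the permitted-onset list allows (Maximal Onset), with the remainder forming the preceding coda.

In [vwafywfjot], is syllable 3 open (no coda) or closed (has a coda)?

Vowels present: a, y, o; each is a nucleus, giving 3 syllables.
/a…y/ gap (V1→V2): /f/ → onset of the next syllable (single consonants are always licit onsets).
/y…o/ gap (V2→V3): /wfj/ — longest licit onset from the right is /fj/, leaving /w/ as coda.
So the parse is vwa.fyw.fjot.
Syllable 3 is /fjot/ with coda /t/, so it is closed.

closed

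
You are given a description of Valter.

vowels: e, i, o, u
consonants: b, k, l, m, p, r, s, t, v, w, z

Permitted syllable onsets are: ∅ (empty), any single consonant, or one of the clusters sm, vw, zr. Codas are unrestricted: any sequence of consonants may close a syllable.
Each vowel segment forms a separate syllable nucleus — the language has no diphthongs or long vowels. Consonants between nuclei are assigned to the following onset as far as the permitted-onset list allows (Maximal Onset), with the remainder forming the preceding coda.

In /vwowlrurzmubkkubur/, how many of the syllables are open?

Vowels present: o, u, u, u, u; each is a nucleus, giving 5 syllables.
/o…u/ gap (V1→V2): /wlr/; trying suffixes from longest down, /r/ is the first permitted one, so coda /wl/ | onset /r/.
/u…u/ gap (V2→V3): /rzm/ — longest licit onset from the right is /m/, leaving /rz/ as coda.
/u…u/ gap (V3→V4): /bkk/; trying suffixes from longest down, /k/ is the first permitted one, so coda /bk/ | onset /k/.
/u…u/ gap (V4→V5): /b/ is a single consonant, so it becomes the next onset.
Syllabification: vwowl.rurz.mubk.ku.bur.
Classifying each syllable: /vwowl/ (closed), /rurz/ (closed), /mubk/ (closed), /ku/ (open), /bur/ (closed).
Open syllables: 1.

1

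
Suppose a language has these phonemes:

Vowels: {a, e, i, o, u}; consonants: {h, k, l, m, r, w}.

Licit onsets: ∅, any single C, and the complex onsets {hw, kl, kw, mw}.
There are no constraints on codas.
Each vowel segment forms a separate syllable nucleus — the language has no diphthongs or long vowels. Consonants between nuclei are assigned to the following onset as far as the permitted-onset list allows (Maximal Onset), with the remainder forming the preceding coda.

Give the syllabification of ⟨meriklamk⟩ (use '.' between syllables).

me.ri.klamk

Nuclei (vowels): e, i, a → 3 syllables.
V1 /e/ – V2 /i/: /r/ is a single consonant, so it becomes the next onset.
V2 /i/ – V3 /a/: /kl/ — entire cluster is a permitted onset → onset /kl/, coda ∅.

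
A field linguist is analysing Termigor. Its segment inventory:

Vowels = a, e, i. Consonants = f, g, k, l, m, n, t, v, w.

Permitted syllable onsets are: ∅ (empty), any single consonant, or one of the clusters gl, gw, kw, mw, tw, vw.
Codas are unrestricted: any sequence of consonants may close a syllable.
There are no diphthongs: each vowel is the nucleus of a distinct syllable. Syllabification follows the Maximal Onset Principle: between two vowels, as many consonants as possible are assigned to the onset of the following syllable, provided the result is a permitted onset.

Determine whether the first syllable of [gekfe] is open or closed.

The vowels are e, e — 2 nuclei, so 2 syllables.
σ1/σ2 boundary: /kf/; trying suffixes from longest down, /f/ is the first permitted one, so coda /k/ | onset /f/.
Result: gek.fe.
Syllable 1 is /gek/ with coda /k/, so it is closed.

closed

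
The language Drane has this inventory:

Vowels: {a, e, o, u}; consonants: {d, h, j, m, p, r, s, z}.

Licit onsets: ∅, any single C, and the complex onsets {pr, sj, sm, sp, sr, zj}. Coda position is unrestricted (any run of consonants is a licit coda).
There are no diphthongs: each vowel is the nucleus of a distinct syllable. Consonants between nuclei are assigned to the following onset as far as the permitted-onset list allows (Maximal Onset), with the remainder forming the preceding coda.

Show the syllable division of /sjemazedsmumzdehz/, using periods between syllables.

sje.ma.zed.smumz.dehz

Nuclei (vowels): e, a, e, u, e → 5 syllables.
/e…a/ gap (V1→V2): just /m/ — single C goes to the following onset.
/a…e/ gap (V2→V3): just /z/ — single C goes to the following onset.
/e…u/ gap (V3→V4): cluster /dsm/ — the longest permitted-onset suffix is /sm/; onset = /sm/, preceding coda = /d/.
/u…e/ gap (V4→V5): cluster /mzd/ — the longest permitted-onset suffix is /d/; onset = /d/, preceding coda = /mz/.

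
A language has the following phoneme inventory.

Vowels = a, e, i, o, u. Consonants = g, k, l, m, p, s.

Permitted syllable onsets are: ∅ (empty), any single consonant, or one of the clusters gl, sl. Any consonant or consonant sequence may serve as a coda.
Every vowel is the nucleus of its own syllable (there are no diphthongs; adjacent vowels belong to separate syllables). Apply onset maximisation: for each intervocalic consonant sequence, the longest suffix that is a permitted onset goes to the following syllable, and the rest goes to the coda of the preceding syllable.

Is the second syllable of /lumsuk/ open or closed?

Nuclei (vowels): u, u → 2 syllables.
/u…u/ gap (V1→V2): /ms/ splits as /m/ + /s/ (/s/ is the longest suffix that is a licit onset).
So the parse is lum.suk.
Syllable 2 is /suk/ with coda /k/, so it is closed.

closed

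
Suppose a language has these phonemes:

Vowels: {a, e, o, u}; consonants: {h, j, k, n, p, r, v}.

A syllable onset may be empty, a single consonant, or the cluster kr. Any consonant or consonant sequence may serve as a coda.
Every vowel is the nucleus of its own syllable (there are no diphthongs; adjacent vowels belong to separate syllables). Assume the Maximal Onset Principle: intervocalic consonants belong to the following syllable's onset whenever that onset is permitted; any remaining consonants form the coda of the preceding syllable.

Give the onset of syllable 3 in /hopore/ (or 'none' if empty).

Vowels present: o, o, e; each is a nucleus, giving 3 syllables.
V1 /o/ – V2 /o/: just /p/ — single C goes to the following onset.
V2 /o/ – V3 /e/: just /r/ — single C goes to the following onset.
Putting it together: ho.po.re.
Syllable 3 is /re/: onset /r/, nucleus /e/, coda ∅.

r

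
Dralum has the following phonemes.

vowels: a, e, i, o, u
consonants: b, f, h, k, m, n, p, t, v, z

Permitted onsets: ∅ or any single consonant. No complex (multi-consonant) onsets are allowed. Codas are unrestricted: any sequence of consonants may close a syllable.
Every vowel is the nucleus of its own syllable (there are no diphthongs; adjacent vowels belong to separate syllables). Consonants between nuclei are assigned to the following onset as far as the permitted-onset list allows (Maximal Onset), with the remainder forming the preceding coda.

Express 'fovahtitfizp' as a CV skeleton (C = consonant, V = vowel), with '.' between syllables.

The vowels are o, a, i, i — 4 nuclei, so 4 syllables.
Between /o/ (V1) and /a/ (V2): just /v/ — single C goes to the following onset.
Between /a/ (V2) and /i/ (V3): /ht/ — longest licit onset from the right is /t/, leaving /h/ as coda.
Between /i/ (V3) and /i/ (V4): /tf/; trying suffixes from longest down, /f/ is the first permitted one, so coda /t/ | onset /f/.
Result: fo.vah.tit.fizp.
Mapping each syllable to C/V: /fo/ → CV, /vah/ → CVC, /tit/ → CVC, /fizp/ → CVCC.

CV.CVC.CVC.CVCC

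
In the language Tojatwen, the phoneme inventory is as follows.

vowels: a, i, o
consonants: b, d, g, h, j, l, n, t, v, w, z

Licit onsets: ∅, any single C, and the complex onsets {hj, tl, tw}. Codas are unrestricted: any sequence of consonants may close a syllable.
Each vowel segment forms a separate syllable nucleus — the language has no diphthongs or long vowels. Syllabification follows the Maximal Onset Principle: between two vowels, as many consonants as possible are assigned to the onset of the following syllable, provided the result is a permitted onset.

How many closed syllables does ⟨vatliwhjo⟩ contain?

The vowels are a, i, o — 3 nuclei, so 3 syllables.
/a…i/ gap (V1→V2): cluster /tl/ — /tl/ is itself a permitted onset, so the whole cluster goes right; preceding coda = ∅.
/i…o/ gap (V2→V3): /whj/; trying suffixes from longest down, /hj/ is the first permitted one, so coda /w/ | onset /hj/.
Putting it together: va.tliw.hjo.
Classifying each syllable: /va/ (open), /tliw/ (closed), /hjo/ (open).
Closed syllables: 1.

1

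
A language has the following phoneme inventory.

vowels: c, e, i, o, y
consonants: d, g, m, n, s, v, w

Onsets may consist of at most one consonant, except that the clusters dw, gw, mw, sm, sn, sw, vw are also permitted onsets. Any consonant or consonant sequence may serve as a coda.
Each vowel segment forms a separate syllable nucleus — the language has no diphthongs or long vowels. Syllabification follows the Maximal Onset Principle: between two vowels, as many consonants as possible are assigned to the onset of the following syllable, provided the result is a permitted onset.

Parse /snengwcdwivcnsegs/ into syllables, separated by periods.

Vowels present: e, c, i, c, e; each is a nucleus, giving 5 syllables.
V1 /e/ – V2 /c/: /ngw/ splits as /n/ + /gw/ (/gw/ is the longest suffix that is a licit onset).
V2 /c/ – V3 /i/: /dw/ is a licit onset in full, so it all attaches to the next syllable.
V3 /i/ – V4 /c/: just /v/ — single C goes to the following onset.
V4 /c/ – V5 /e/: cluster /ns/ — the longest permitted-onset suffix is /s/; onset = /s/, preceding coda = /n/.

snen.gwc.dwi.vcn.segs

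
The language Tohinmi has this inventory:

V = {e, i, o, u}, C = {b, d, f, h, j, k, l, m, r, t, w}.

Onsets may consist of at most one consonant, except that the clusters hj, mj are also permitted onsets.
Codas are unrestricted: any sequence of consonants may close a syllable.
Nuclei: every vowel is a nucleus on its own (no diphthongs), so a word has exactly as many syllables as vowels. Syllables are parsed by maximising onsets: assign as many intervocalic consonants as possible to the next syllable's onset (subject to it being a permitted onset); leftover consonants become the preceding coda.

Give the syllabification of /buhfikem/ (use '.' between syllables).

The vowels are u, i, e — 3 nuclei, so 3 syllables.
Between /u/ (V1) and /i/ (V2): cluster /hf/ — the longest permitted-onset suffix is /f/; onset = /f/, preceding coda = /h/.
Between /i/ (V2) and /e/ (V3): /k/ is a single consonant, so it becomes the next onset.

buh.fi.kem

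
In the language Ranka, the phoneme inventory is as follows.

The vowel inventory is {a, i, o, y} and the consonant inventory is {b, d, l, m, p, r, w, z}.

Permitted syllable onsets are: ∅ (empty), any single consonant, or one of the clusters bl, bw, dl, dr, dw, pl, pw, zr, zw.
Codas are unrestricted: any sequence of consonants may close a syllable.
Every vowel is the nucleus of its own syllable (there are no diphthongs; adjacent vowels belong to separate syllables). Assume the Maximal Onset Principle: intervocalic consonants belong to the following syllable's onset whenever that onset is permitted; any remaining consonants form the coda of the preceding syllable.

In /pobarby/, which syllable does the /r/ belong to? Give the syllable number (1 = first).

2

The vowels are o, a, y — 3 nuclei, so 3 syllables.
σ1/σ2 boundary: /b/ is a single consonant, so it becomes the next onset.
σ2/σ3 boundary: /rb/ splits as /r/ + /b/ (/b/ is the longest suffix that is a licit onset).
Syllabification: po.bar.by.
The /r/ is in the coda of syllable 2 (/bar/).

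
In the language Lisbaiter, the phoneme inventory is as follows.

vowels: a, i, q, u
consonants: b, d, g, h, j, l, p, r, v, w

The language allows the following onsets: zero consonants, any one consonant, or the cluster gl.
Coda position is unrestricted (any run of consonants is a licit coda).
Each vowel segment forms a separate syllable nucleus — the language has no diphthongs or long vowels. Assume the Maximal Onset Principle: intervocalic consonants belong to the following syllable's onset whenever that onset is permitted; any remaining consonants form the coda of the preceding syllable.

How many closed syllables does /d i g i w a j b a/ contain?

1

The vowels are i, i, a, a — 4 nuclei, so 4 syllables.
V1 /i/ – V2 /i/: /g/ is a single consonant, so it becomes the next onset.
V2 /i/ – V3 /a/: /w/ is a single consonant, so it becomes the next onset.
V3 /a/ – V4 /a/: /jb/ — longest licit onset from the right is /b/, leaving /j/ as coda.
Putting it together: di.gi.waj.ba.
Classifying each syllable: /di/ (open), /gi/ (open), /waj/ (closed), /ba/ (open).
Closed syllables: 1.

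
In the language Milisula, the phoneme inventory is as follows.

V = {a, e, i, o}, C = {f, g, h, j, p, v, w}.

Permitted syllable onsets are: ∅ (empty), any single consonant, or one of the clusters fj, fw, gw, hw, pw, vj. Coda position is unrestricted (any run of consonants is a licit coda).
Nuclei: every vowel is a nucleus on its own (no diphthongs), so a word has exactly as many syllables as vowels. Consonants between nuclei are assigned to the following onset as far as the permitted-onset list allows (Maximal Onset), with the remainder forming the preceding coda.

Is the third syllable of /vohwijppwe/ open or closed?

open

Vowels present: o, i, e; each is a nucleus, giving 3 syllables.
Between /o/ (V1) and /i/ (V2): /hw/ is a licit onset in full, so it all attaches to the next syllable.
Between /i/ (V2) and /e/ (V3): /jppw/; trying suffixes from longest down, /pw/ is the first permitted one, so coda /jp/ | onset /pw/.
Syllabification: vo.hwijp.pwe.
Syllable 3 is /pwe/; it ends in its nucleus with no coda, so it is open.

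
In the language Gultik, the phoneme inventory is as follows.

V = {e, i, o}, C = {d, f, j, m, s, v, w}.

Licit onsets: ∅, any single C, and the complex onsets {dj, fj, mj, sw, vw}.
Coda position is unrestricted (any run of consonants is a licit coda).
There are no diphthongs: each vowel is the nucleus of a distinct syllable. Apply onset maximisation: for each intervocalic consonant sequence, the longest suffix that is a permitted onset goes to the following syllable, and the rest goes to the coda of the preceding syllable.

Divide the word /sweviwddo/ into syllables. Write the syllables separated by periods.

swe.viwd.do

The vowels are e, i, o — 3 nuclei, so 3 syllables.
V1 /e/ – V2 /i/: /v/ → onset of the next syllable (single consonants are always licit onsets).
V2 /i/ – V3 /o/: /wdd/ splits as /wd/ + /d/ (/d/ is the longest suffix that is a licit onset).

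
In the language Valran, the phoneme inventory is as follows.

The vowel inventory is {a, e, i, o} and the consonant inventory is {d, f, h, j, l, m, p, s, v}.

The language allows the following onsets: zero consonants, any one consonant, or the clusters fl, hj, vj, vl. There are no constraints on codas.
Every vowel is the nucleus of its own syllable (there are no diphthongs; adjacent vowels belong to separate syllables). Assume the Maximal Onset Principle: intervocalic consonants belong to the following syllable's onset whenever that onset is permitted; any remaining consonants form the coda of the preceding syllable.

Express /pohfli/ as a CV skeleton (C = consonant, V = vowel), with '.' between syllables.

Nuclei (vowels): o, i → 2 syllables.
σ1/σ2 boundary: /hfl/ splits as /h/ + /fl/ (/fl/ is the longest suffix that is a licit onset).
Result: poh.fli.
Mapping each syllable to C/V: /poh/ → CVC, /fli/ → CCV.

CVC.CCV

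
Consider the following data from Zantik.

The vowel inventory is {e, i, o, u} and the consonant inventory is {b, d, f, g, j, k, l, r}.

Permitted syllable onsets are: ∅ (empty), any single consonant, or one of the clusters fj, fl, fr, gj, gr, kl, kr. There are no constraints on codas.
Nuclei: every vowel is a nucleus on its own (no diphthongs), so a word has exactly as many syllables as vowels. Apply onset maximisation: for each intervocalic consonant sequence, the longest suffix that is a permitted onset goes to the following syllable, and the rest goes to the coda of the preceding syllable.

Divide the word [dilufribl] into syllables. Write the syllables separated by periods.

Nuclei (vowels): i, u, i → 3 syllables.
/i…u/ gap (V1→V2): just /l/ — single C goes to the following onset.
/u…i/ gap (V2→V3): /fr/ is a licit onset in full, so it all attaches to the next syllable.

di.lu.fribl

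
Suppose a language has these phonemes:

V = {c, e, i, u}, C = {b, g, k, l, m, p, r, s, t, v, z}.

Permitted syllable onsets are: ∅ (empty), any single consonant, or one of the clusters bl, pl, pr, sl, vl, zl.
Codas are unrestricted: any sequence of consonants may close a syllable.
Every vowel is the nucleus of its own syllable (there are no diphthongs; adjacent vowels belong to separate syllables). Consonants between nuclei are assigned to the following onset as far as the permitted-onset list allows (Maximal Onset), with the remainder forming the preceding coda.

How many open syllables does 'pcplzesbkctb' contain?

0

Vowels present: c, e, c; each is a nucleus, giving 3 syllables.
V1 /c/ – V2 /e/: cluster /plz/ — the longest permitted-onset suffix is /z/; onset = /z/, preceding coda = /pl/.
V2 /e/ – V3 /c/: /sbk/ splits as /sb/ + /k/ (/k/ is the longest suffix that is a licit onset).
Syllabification: pcpl.zesb.kctb.
Classifying each syllable: /pcpl/ (closed), /zesb/ (closed), /kctb/ (closed).
Open syllables: 0.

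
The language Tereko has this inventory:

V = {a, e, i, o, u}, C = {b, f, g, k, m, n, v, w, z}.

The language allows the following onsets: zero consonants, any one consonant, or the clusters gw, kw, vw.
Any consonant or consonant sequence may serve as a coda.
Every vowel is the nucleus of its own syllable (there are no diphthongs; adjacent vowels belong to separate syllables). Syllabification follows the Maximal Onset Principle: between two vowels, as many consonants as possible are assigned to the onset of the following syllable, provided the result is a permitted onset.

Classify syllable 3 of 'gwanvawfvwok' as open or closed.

closed

The vowels are a, a, o — 3 nuclei, so 3 syllables.
σ1/σ2 boundary: /nv/ splits as /n/ + /v/ (/v/ is the longest suffix that is a licit onset).
σ2/σ3 boundary: /wfvw/ — longest licit onset from the right is /vw/, leaving /wf/ as coda.
Putting it together: gwan.vawf.vwok.
Syllable 3 is /vwok/ with coda /k/, so it is closed.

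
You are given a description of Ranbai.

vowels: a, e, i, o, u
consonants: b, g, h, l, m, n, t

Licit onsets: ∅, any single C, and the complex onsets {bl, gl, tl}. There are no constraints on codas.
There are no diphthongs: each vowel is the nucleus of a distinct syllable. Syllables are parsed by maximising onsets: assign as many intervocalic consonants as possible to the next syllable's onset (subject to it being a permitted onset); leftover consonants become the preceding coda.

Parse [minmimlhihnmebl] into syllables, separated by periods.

The vowels are i, i, i, e — 4 nuclei, so 4 syllables.
/i…i/ gap (V1→V2): /nm/ splits as /n/ + /m/ (/m/ is the longest suffix that is a licit onset).
/i…i/ gap (V2→V3): /mlh/ splits as /ml/ + /h/ (/h/ is the longest suffix that is a licit onset).
/i…e/ gap (V3→V4): /hnm/; trying suffixes from longest down, /m/ is the first permitted one, so coda /hn/ | onset /m/.

min.miml.hihn.mebl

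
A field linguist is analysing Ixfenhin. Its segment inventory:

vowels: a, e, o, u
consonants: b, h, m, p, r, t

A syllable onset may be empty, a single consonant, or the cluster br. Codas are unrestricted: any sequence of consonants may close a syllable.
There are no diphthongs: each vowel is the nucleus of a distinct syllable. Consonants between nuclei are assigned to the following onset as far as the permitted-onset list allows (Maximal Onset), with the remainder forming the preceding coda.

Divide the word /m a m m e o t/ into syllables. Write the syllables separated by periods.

mam.me.ot

Nuclei (vowels): a, e, o → 3 syllables.
Between /a/ (V1) and /e/ (V2): cluster /mm/ — the longest permitted-onset suffix is /m/; onset = /m/, preceding coda = /m/.
Between /e/ (V2) and /o/ (V3): hiatus — the boundary sits between the two vowels.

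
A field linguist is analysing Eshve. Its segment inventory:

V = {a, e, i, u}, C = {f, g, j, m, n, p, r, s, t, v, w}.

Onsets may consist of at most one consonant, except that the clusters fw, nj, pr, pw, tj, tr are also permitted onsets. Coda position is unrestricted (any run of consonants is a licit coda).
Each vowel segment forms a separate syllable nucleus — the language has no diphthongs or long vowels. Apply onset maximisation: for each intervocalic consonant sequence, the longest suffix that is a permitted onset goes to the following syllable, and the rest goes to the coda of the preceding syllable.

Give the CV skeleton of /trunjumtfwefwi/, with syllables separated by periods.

CCV.CCVCC.CCV.CCV

The vowels are u, u, e, i — 4 nuclei, so 4 syllables.
/u…u/ gap (V1→V2): cluster /nj/ — /nj/ is itself a permitted onset, so the whole cluster goes right; preceding coda = ∅.
/u…e/ gap (V2→V3): cluster /mtfw/ — the longest permitted-onset suffix is /fw/; onset = /fw/, preceding coda = /mt/.
/e…i/ gap (V3→V4): cluster /fw/ — /fw/ is itself a permitted onset, so the whole cluster goes right; preceding coda = ∅.
Putting it together: tru.njumt.fwe.fwi.
Mapping each syllable to C/V: /tru/ → CCV, /njumt/ → CCVCC, /fwe/ → CCV, /fwi/ → CCV.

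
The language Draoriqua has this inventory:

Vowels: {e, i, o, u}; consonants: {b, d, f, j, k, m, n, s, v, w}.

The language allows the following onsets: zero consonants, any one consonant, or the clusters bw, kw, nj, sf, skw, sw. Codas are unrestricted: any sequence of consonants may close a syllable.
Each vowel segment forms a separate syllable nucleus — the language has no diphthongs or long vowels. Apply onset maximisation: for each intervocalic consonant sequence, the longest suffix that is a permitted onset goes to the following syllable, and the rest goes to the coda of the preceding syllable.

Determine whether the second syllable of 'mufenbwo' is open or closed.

The vowels are u, e, o — 3 nuclei, so 3 syllables.
σ1/σ2 boundary: /f/ → onset of the next syllable (single consonants are always licit onsets).
σ2/σ3 boundary: /nbw/ — longest licit onset from the right is /bw/, leaving /n/ as coda.
Syllabification: mu.fen.bwo.
Syllable 2 is /fen/ with coda /n/, so it is closed.

closed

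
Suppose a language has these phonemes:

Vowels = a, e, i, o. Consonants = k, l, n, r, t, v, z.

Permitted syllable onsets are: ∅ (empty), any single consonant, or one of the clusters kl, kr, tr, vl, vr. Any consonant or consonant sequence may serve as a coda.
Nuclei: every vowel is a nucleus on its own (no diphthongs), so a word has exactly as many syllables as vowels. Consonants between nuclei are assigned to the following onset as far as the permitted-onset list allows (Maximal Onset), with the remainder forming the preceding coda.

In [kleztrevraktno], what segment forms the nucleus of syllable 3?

Vowels present: e, e, a, o; each is a nucleus, giving 4 syllables.
The third nucleus (vowel 3 from the left) is /a/.

a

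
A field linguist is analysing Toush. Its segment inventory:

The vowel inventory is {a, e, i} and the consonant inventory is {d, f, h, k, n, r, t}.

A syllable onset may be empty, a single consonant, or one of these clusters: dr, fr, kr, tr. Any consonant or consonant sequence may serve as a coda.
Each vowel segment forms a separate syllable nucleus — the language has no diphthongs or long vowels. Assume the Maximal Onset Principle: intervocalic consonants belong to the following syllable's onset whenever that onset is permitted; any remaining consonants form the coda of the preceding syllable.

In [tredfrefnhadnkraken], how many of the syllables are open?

1

The vowels are e, e, a, a, e — 5 nuclei, so 5 syllables.
σ1/σ2 boundary: /dfr/ splits as /d/ + /fr/ (/fr/ is the longest suffix that is a licit onset).
σ2/σ3 boundary: /fnh/; trying suffixes from longest down, /h/ is the first permitted one, so coda /fn/ | onset /h/.
σ3/σ4 boundary: /dnkr/ splits as /dn/ + /kr/ (/kr/ is the longest suffix that is a licit onset).
σ4/σ5 boundary: just /k/ — single C goes to the following onset.
Result: tred.frefn.hadn.kra.ken.
Classifying each syllable: /tred/ (closed), /frefn/ (closed), /hadn/ (closed), /kra/ (open), /ken/ (closed).
Open syllables: 1.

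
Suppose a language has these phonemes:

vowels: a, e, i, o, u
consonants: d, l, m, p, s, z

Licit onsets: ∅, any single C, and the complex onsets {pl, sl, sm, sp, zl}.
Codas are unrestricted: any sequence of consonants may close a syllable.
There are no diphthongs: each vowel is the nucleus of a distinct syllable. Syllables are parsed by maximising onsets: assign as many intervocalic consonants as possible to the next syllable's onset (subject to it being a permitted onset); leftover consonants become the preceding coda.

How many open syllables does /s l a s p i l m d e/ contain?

The vowels are a, i, e — 3 nuclei, so 3 syllables.
/a…i/ gap (V1→V2): cluster /sp/ — /sp/ is itself a permitted onset, so the whole cluster goes right; preceding coda = ∅.
/i…e/ gap (V2→V3): cluster /lmd/ — the longest permitted-onset suffix is /d/; onset = /d/, preceding coda = /lm/.
Result: sla.spilm.de.
Classifying each syllable: /sla/ (open), /spilm/ (closed), /de/ (open).
Open syllables: 2.

2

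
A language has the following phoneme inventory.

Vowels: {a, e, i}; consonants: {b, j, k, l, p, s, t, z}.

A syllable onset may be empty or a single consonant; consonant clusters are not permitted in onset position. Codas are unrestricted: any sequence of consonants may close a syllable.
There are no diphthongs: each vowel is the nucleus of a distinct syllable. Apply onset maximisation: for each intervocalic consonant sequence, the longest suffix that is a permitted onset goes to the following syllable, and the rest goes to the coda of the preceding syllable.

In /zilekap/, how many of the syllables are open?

2

Vowels present: i, e, a; each is a nucleus, giving 3 syllables.
σ1/σ2 boundary: just /l/ — single C goes to the following onset.
σ2/σ3 boundary: /k/ is a single consonant, so it becomes the next onset.
So the parse is zi.le.kap.
Classifying each syllable: /zi/ (open), /le/ (open), /kap/ (closed).
Open syllables: 2.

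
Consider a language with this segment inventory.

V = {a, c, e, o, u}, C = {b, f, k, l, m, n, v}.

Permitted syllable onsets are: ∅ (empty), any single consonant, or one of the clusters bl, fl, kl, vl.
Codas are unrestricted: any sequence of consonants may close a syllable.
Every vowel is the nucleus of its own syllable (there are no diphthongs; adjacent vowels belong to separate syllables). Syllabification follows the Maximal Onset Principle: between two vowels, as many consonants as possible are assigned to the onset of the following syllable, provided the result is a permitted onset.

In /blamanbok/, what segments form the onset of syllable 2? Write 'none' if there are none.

m

Nuclei (vowels): a, a, o → 3 syllables.
V1 /a/ – V2 /a/: just /m/ — single C goes to the following onset.
V2 /a/ – V3 /o/: cluster /nb/ — the longest permitted-onset suffix is /b/; onset = /b/, preceding coda = /n/.
So the parse is bla.man.bok.
Syllable 2 is /man/: onset /m/, nucleus /a/, coda /n/.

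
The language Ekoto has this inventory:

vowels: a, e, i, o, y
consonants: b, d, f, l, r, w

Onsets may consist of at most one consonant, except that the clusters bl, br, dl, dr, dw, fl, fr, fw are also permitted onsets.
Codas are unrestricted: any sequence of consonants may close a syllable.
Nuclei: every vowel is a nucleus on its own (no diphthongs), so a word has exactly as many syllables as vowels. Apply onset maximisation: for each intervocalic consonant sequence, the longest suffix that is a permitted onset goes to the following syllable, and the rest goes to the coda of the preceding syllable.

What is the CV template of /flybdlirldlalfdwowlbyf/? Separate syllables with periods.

CCVC.CCVCC.CCVCC.CCVCC.CVC

Nuclei (vowels): y, i, a, o, y → 5 syllables.
σ1/σ2 boundary: /bdl/; trying suffixes from longest down, /dl/ is the first permitted one, so coda /b/ | onset /dl/.
σ2/σ3 boundary: cluster /rldl/ — the longest permitted-onset suffix is /dl/; onset = /dl/, preceding coda = /rl/.
σ3/σ4 boundary: /lfdw/ — longest licit onset from the right is /dw/, leaving /lf/ as coda.
σ4/σ5 boundary: /wlb/ splits as /wl/ + /b/ (/b/ is the longest suffix that is a licit onset).
Putting it together: flyb.dlirl.dlalf.dwowl.byf.
Mapping each syllable to C/V: /flyb/ → CCVC, /dlirl/ → CCVCC, /dlalf/ → CCVCC, /dwowl/ → CCVCC, /byf/ → CVC.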